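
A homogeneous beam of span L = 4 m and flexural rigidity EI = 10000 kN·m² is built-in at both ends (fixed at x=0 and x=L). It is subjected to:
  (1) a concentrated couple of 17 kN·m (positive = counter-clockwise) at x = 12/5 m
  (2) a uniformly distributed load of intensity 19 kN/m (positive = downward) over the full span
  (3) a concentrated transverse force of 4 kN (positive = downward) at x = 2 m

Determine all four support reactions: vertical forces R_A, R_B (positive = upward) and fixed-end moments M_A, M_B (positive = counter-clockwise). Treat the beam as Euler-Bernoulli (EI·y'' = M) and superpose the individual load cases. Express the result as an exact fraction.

Load 1 — applied couple M₀=17 kN·m at a=12/5 m (b=L-a=8/5):
  R_A = 6M₀ab/L³ = 6·17·(12/5)·(8/5)/4³ = 153/25 kN
  M_A = M₀b(2a-b)/L² = 17·(8/5)·(2·(12/5)-(8/5))/4² = 136/25 kN·m
  R_B = -6M₀ab/L³ = -6·17·(12/5)·(8/5)/4³ = -153/25 kN
  M_B = M₀a(2b-a)/L² = 17·(12/5)·(2·(8/5)-(12/5))/4² = 51/25 kN·m
Load 2 — uniform load w=19 kN/m over full span:
  R_A = wL/2 = 19·4/2 = 38 kN
  M_A = wL²/12 = 19·4²/12 = 76/3 kN·m
  R_B = wL/2 = 19·4/2 = 38 kN
  M_B = -wL²/12 = -19·4²/12 = -76/3 kN·m
Load 3 — point force P=4 kN at a=2 m (b=L-a=2):
  R_A = Pb²(3a+b)/L³ = 4·2²·(3·2+2)/4³ = 2 kN
  M_A = Pab²/L² = 4·2·2²/4² = 2 kN·m
  R_B = Pa²(a+3b)/L³ = 4·2²·(2+3·2)/4³ = 2 kN
  M_B = -Pa²b/L² = -4·2²·2/4² = -2 kN·m
Superposition: R_A = 1153/25 kN, M_A = 2458/75 kN·m, R_B = 847/25 kN, M_B = -1897/75 kN·m

R_A = 1153/25 kN, M_A = 2458/75 kN·m, R_B = 847/25 kN, M_B = -1897/75 kN·m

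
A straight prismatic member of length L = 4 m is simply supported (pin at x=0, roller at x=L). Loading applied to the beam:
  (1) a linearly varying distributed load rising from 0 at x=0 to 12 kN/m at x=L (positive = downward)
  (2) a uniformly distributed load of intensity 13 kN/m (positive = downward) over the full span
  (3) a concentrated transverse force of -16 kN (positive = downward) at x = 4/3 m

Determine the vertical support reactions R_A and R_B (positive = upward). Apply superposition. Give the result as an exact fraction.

R_A = 70/3 kN, R_B = 110/3 kN

Load 1 — triangular load w₀=12 kN/m (0→w₀ over full span):
  R_A = w₀L/6 = 12·4/6 = 8 kN
  R_B = w₀L/3 = 12·4/3 = 16 kN
Load 2 — uniform load w=13 kN/m over full span:
  R_A = wL/2 = 13·4/2 = 26 kN
  R_B = wL/2 = 13·4/2 = 26 kN
Load 3 — point force P=-16 kN at a=4/3 m (b=L-a=8/3):
  R_A = Pb/L = (-16)·(8/3)/4 = -32/3 kN
  R_B = Pa/L = (-16)·(4/3)/4 = -16/3 kN
Superposition: R_A = 70/3 kN, R_B = 110/3 kN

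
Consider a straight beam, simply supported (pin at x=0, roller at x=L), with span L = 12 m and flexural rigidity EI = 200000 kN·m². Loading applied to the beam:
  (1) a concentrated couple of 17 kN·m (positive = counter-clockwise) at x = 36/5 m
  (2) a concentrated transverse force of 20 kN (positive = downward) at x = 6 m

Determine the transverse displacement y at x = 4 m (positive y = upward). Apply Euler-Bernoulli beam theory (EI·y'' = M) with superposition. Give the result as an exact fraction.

y(4) = -9407/2812500 m

Load 1 — applied couple M₀=17 kN·m at a=36/5 m (b=L-a=24/5):
  y_1 = (M₀x³/(6L)+C₁x)/EI  [x≤a] with C₁=M₀(3b²-L²)/(6L)=-442/25 = (17·4³/(6·12)+(-442/25)·4)/200000 = -391/1406250 m
Load 2 — point force P=20 kN at a=6 m (b=L-a=6):
  y_2 = -Pbx(L²-b²-x²)/(6LEI)  [x≤a] = -20·6·4·(12²-6²-4²)/(6·12·200000) = -23/7500 m
Superposition: y = Σ y_i = -9407/2812500 m ≈ -0.003345 m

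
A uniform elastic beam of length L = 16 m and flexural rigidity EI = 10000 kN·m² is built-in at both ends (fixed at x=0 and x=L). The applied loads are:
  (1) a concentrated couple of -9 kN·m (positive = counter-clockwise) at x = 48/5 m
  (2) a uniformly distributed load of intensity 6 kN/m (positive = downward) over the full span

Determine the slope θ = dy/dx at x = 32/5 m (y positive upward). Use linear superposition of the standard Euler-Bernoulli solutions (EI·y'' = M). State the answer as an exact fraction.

Load 1 — applied couple M₀=-9 kN·m at a=48/5 m (b=L-a=32/5):
  θ_1 = (R_Ax²/2 - M_Ax)/EI  [x≤a] with R_A=-81/100, M_A=-72/25 = ((-81/100)·(32/5)²/2 - (-72/25)·(32/5))/10000 = 72/390625 rad
Load 2 — uniform load w=6 kN/m over full span:
  θ_2 = -wx(L-x)(L-2x)/(12EI) = -6·(32/5)·(16-(32/5))·(16-2·(32/5))/(12·10000) = -768/78125 rad
Superposition: θ = Σ θ_i = -3768/390625 rad ≈ -0.009646 rad

θ(32/5) = -3768/390625 rad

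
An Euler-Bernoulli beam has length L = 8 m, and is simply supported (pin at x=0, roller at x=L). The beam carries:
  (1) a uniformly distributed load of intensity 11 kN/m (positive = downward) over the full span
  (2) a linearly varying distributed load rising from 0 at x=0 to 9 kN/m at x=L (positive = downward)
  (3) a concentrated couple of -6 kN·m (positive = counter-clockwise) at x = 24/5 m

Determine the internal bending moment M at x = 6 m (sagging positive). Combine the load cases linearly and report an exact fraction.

M(6) = 99 kN·m

Load 1 — uniform load w=11 kN/m over full span:
  M_1 = wx(L-x)/2 = 11·6·(8-6)/2 = 66 kN·m
Load 2 — triangular load w₀=9 kN/m (0→w₀ over full span):
  M_2 = w₀Lx/6 - w₀x³/(6L) = 9·8·6/6 - 9·6³/(6·8) = 63/2 kN·m
Load 3 — applied couple M₀=-6 kN·m at a=24/5 m (b=L-a=16/5):
  M_3 = M₀x/L - M₀  [x>a] = (-6)·6/8 - (-6) = 3/2 kN·m
Superposition: M = Σ M_i = 99 kN·m ≈ 99.000000 kN·m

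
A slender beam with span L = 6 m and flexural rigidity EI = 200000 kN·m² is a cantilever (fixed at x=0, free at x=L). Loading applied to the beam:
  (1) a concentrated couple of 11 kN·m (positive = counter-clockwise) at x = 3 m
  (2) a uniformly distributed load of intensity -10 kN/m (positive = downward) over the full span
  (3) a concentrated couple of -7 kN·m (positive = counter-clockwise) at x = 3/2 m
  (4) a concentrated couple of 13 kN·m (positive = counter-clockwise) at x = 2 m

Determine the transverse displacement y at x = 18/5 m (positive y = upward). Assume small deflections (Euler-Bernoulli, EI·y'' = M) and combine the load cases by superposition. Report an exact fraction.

y(18/5) = 876799/200000000 m

Load 1 — applied couple M₀=11 kN·m at a=3 m (b=L-a=3):
  y_1 = M₀a(2x-a)/(2EI)  [x>a] = 11·3·(2·(18/5)-3)/(2·200000) = 693/2000000 m
Load 2 — uniform load w=-10 kN/m over full span:
  y_2 = -wx²(x²-4Lx+6L²)/(24EI) = -(-10)·(18/5)²·((18/5)²-4·6·(18/5)+6·6²)/(24·200000) = 24057/6250000 m
Load 3 — applied couple M₀=-7 kN·m at a=3/2 m (b=L-a=9/2):
  y_3 = M₀a(2x-a)/(2EI)  [x>a] = (-7)·(3/2)·(2·(18/5)-(3/2))/(2·200000) = -1197/8000000 m
Load 4 — applied couple M₀=13 kN·m at a=2 m (b=L-a=4):
  y_4 = M₀a(2x-a)/(2EI)  [x>a] = 13·2·(2·(18/5)-2)/(2·200000) = 169/500000 m
Superposition: y = Σ y_i = 876799/200000000 m ≈ 0.004384 m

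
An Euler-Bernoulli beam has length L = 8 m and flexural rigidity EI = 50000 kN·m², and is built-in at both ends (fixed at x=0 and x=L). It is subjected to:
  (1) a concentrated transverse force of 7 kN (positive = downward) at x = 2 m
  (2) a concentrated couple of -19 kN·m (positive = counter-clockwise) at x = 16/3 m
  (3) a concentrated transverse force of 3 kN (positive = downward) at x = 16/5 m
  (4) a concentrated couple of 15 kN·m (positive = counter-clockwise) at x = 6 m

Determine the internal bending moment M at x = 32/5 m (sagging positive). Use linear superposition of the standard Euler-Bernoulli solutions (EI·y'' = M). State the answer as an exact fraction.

Load 1 — point force P=7 kN at a=2 m (b=L-a=6):
  M_1 = Pa²(a+3b)(L-x)/L³ - Pa²b/L²  [x>a] = 7·2²·(2+3·6)·(8-(32/5))/8³ - 7·2²·6/8² = -7/8 kN·m
Load 2 — applied couple M₀=-19 kN·m at a=16/3 m (b=L-a=8/3):
  M_2 = R_Ax - M_A - M₀  [x>a] with R_A=-19/6, M_A=-19/3 = (-19/6)·(32/5) - (-19/3) - (-19) = 76/15 kN·m
Load 3 — point force P=3 kN at a=16/5 m (b=L-a=24/5):
  M_3 = Pa²(a+3b)(L-x)/L³ - Pa²b/L²  [x>a] = 3·(16/5)²·((16/5)+3·(24/5))·(8-(32/5))/8³ - 3·(16/5)²·(24/5)/8² = -384/625 kN·m
Load 4 — applied couple M₀=15 kN·m at a=6 m (b=L-a=2):
  M_4 = R_Ax - M_A - M₀  [x>a] with R_A=135/64, M_A=75/16 = (135/64)·(32/5) - (75/16) - 15 = -99/16 kN·m
Superposition: M = Σ M_i = -78307/30000 kN·m ≈ -2.610233 kN·m

M(32/5) = -78307/30000 kN·m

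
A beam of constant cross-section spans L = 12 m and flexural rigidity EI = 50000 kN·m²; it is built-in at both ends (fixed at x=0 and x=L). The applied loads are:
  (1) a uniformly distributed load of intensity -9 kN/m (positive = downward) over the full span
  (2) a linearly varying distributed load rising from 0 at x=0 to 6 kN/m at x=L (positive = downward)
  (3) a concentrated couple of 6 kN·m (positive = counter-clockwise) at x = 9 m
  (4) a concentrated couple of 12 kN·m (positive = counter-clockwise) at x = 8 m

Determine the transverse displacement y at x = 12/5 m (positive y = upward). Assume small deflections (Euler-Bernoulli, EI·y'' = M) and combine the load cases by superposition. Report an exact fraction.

y(12/5) = 2001891/781250000 m

Load 1 — uniform load w=-9 kN/m over full span:
  y_1 = -wx²(L-x)²/(24EI) = -(-9)·(12/5)²·(12-(12/5))²/(24·50000) = 7776/1953125 m
Load 2 — triangular load w₀=6 kN/m (0→w₀ over full span):
  y_2 = -w₀x²(L-x)²(x+2L)/(120LEI) = -6·(12/5)²·(12-(12/5))²·((12/5)+2·12)/(120·12·50000) = -57024/48828125 m
Load 3 — applied couple M₀=6 kN·m at a=9 m (b=L-a=3):
  y_3 = (R_Ax³/6 - M_Ax²/2)/EI  [x≤a] with R_A=9/16, M_A=15/8 = ((9/16)·(12/5)³/6 - (15/8)·(12/5)²/2)/50000 = -513/6250000 m
Load 4 — applied couple M₀=12 kN·m at a=8 m (b=L-a=4):
  y_4 = (R_Ax³/6 - M_Ax²/2)/EI  [x≤a] with R_A=4/3, M_A=4 = ((4/3)·(12/5)³/6 - 4·(12/5)²/2)/50000 = -66/390625 m
Superposition: y = Σ y_i = 2001891/781250000 m ≈ 0.002562 m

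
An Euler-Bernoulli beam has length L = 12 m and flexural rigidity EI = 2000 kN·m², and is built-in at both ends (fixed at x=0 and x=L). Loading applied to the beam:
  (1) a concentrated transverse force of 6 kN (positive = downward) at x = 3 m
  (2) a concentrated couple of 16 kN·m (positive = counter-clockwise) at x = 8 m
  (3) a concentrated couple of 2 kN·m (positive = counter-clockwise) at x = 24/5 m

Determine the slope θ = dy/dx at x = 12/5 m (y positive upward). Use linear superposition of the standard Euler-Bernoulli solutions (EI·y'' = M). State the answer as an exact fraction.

θ(12/5) = -10803/1250000 rad

Load 1 — point force P=6 kN at a=3 m (b=L-a=9):
  θ_1 = -Pb²x(2aL-(3a+b)x)/(2L³EI)  [x≤a] = -6·9²·(12/5)·(2·3·12-(3·3+9)·(12/5))/(2·12³·2000) = -243/50000 rad
Load 2 — applied couple M₀=16 kN·m at a=8 m (b=L-a=4):
  θ_2 = (R_Ax²/2 - M_Ax)/EI  [x≤a] with R_A=16/9, M_A=16/3 = ((16/9)·(12/5)²/2 - (16/3)·(12/5))/2000 = -12/3125 rad
Load 3 — applied couple M₀=2 kN·m at a=24/5 m (b=L-a=36/5):
  θ_3 = (R_Ax²/2 - M_Ax)/EI  [x≤a] with R_A=6/25, M_A=6/25 = ((6/25)·(12/5)²/2 - (6/25)·(12/5))/2000 = 9/156250 rad
Superposition: θ = Σ θ_i = -10803/1250000 rad ≈ -0.008642 rad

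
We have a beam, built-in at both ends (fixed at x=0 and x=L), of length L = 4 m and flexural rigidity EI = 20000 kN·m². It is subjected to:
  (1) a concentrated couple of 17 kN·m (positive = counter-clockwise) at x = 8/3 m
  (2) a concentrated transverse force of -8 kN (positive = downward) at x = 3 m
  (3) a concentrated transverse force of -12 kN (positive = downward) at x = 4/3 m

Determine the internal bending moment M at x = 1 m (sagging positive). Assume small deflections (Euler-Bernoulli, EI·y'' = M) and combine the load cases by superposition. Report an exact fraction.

M(1) = -55/36 kN·m

Load 1 — applied couple M₀=17 kN·m at a=8/3 m (b=L-a=4/3):
  M_1 = R_Ax - M_A  [x≤a] with R_A=17/3, M_A=17/3 = (17/3)·1 - (17/3) = 0 kN·m
Load 2 — point force P=-8 kN at a=3 m (b=L-a=1):
  M_2 = Pb²(3a+b)x/L³ - Pab²/L²  [x≤a] = (-8)·1²·(3·3+1)·1/4³ - (-8)·3·1²/4² = 1/4 kN·m
Load 3 — point force P=-12 kN at a=4/3 m (b=L-a=8/3):
  M_3 = Pb²(3a+b)x/L³ - Pab²/L²  [x≤a] = (-12)·(8/3)²·(3·(4/3)+(8/3))·1/4³ - (-12)·(4/3)·(8/3)²/4² = -16/9 kN·m
Superposition: M = Σ M_i = -55/36 kN·m ≈ -1.527778 kN·m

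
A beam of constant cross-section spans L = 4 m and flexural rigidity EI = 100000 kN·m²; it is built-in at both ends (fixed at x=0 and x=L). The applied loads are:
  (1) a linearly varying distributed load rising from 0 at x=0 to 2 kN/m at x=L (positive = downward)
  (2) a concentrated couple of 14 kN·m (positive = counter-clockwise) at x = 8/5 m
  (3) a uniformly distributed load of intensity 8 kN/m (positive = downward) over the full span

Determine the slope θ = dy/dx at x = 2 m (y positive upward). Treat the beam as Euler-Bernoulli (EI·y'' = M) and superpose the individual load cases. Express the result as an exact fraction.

θ(2) = 79/7500000 rad

Load 1 — triangular load w₀=2 kN/m (0→w₀ over full span):
  θ_1 = -w₀(2x(L-x)(L-2x)(x+2L)+x²(L-x)²)/(120LEI) = -2·(2·2·(4-2)·(4-2·2)·(2+2·4)+2²·(4-2)²)/(120·4·100000) = -1/1500000 rad
Load 2 — applied couple M₀=14 kN·m at a=8/5 m (b=L-a=12/5):
  θ_2 = (R_Ax²/2 - M_Ax - M₀(x-a))/EI  [x>a] with R_A=126/25, M_A=42/25 = ((126/25)·2²/2 - (42/25)·2 - 14·(2-(8/5)))/100000 = 7/625000 rad
Load 3 — uniform load w=8 kN/m over full span:
  θ_3 = -wx(L-x)(L-2x)/(12EI) = -8·2·(4-2)·(4-2·2)/(12·100000) = 0 rad
Superposition: θ = Σ θ_i = 79/7500000 rad ≈ 0.000011 rad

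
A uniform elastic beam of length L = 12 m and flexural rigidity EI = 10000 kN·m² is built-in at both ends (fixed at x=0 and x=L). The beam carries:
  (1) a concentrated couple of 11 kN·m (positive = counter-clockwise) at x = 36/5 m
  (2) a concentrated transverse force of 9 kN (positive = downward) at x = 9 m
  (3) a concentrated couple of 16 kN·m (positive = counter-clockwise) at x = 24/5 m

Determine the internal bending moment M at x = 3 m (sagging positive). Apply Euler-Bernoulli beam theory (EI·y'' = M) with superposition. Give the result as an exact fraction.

M(3) = 2749/800 kN·m

Load 1 — applied couple M₀=11 kN·m at a=36/5 m (b=L-a=24/5):
  M_1 = R_Ax - M_A  [x≤a] with R_A=33/25, M_A=88/25 = (33/25)·3 - (88/25) = 11/25 kN·m
Load 2 — point force P=9 kN at a=9 m (b=L-a=3):
  M_2 = Pb²(3a+b)x/L³ - Pab²/L²  [x≤a] = 9·3²·(3·9+3)·3/12³ - 9·9·3²/12² = -27/32 kN·m
Load 3 — applied couple M₀=16 kN·m at a=24/5 m (b=L-a=36/5):
  M_3 = R_Ax - M_A  [x≤a] with R_A=48/25, M_A=48/25 = (48/25)·3 - (48/25) = 96/25 kN·m
Superposition: M = Σ M_i = 2749/800 kN·m ≈ 3.436250 kN·m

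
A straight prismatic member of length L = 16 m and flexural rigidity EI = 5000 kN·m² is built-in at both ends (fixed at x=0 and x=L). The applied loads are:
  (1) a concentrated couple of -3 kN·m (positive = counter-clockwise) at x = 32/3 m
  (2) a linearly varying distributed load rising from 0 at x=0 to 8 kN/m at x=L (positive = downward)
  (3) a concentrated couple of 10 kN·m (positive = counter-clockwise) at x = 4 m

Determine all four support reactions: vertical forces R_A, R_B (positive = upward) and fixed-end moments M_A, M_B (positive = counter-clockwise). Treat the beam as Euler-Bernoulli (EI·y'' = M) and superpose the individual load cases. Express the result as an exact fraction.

R_A = 6289/320 kN, M_A = 7847/120 kN·m, R_B = 14191/320 kN, M_B = -3971/40 kN·m

Load 1 — applied couple M₀=-3 kN·m at a=32/3 m (b=L-a=16/3):
  R_A = 6M₀ab/L³ = 6·(-3)·(32/3)·(16/3)/16³ = -1/4 kN
  M_A = M₀b(2a-b)/L² = (-3)·(16/3)·(2·(32/3)-(16/3))/16² = -1 kN·m
  R_B = -6M₀ab/L³ = -6·(-3)·(32/3)·(16/3)/16³ = 1/4 kN
  M_B = M₀a(2b-a)/L² = (-3)·(32/3)·(2·(16/3)-(32/3))/16² = 0 kN·m
Load 2 — triangular load w₀=8 kN/m (0→w₀ over full span):
  R_A = 3w₀L/20 = 3·8·16/20 = 96/5 kN
  M_A = w₀L²/30 = 8·16²/30 = 1024/15 kN·m
  R_B = 7w₀L/20 = 7·8·16/20 = 224/5 kN
  M_B = -w₀L²/20 = -8·16²/20 = -512/5 kN·m
Load 3 — applied couple M₀=10 kN·m at a=4 m (b=L-a=12):
  R_A = 6M₀ab/L³ = 6·10·4·12/16³ = 45/64 kN
  M_A = M₀b(2a-b)/L² = 10·12·(2·4-12)/16² = -15/8 kN·m
  R_B = -6M₀ab/L³ = -6·10·4·12/16³ = -45/64 kN
  M_B = M₀a(2b-a)/L² = 10·4·(2·12-4)/16² = 25/8 kN·m
Superposition: R_A = 6289/320 kN, M_A = 7847/120 kN·m, R_B = 14191/320 kN, M_B = -3971/40 kN·m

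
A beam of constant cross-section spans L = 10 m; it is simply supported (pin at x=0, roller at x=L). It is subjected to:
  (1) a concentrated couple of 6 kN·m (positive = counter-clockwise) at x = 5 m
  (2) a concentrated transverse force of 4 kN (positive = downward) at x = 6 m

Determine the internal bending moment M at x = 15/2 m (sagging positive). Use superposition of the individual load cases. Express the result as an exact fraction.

Load 1 — applied couple M₀=6 kN·m at a=5 m (b=L-a=5):
  M_1 = M₀x/L - M₀  [x>a] = 6·(15/2)/10 - 6 = -3/2 kN·m
Load 2 — point force P=4 kN at a=6 m (b=L-a=4):
  M_2 = Pa(L-x)/L  [x>a] = 4·6·(10-(15/2))/10 = 6 kN·m
Superposition: M = Σ M_i = 9/2 kN·m ≈ 4.500000 kN·m

M(15/2) = 9/2 kN·m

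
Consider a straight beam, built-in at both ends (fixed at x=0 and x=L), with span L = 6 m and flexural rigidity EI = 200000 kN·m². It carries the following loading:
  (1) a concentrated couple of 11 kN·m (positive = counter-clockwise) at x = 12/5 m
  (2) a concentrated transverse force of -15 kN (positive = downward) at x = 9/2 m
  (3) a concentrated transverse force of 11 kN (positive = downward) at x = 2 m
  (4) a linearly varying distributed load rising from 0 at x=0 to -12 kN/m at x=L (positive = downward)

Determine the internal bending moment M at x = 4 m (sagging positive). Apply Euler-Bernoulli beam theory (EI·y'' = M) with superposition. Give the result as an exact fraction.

Load 1 — applied couple M₀=11 kN·m at a=12/5 m (b=L-a=18/5):
  M_1 = R_Ax - M_A - M₀  [x>a] with R_A=66/25, M_A=33/25 = (66/25)·4 - (33/25) - 11 = -44/25 kN·m
Load 2 — point force P=-15 kN at a=9/2 m (b=L-a=3/2):
  M_2 = Pb²(3a+b)x/L³ - Pab²/L²  [x≤a] = (-15)·(3/2)²·(3·(9/2)+(3/2))·4/6³ - (-15)·(9/2)·(3/2)²/6² = -165/32 kN·m
Load 3 — point force P=11 kN at a=2 m (b=L-a=4):
  M_3 = Pa²(a+3b)(L-x)/L³ - Pa²b/L²  [x>a] = 11·2²·(2+3·4)·(6-4)/6³ - 11·2²·4/6² = 22/27 kN·m
Load 4 — triangular load w₀=-12 kN/m (0→w₀ over full span):
  M_4 = 3w₀Lx/20 - w₀L²/30 - w₀x³/(6L) = 3·(-12)·6·4/20 - (-12)·6²/30 - (-12)·4³/(6·6) = -112/15 kN·m
Superposition: M = Σ M_i = -293071/21600 kN·m ≈ -13.568102 kN·m

M(4) = -293071/21600 kN·m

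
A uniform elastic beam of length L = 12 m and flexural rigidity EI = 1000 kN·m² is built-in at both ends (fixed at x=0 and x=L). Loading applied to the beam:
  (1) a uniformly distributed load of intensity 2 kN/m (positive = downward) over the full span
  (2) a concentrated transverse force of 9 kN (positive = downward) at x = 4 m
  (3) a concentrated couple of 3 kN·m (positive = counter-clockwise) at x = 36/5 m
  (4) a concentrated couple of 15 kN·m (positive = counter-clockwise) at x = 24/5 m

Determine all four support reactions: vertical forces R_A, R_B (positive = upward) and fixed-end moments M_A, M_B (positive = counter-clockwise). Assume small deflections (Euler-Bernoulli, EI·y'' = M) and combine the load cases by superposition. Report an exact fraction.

R_A = 1562/75 kN, M_A = 1069/25 kN·m, R_B = 913/75 kN, M_B = -671/25 kN·m

Load 1 — uniform load w=2 kN/m over full span:
  R_A = wL/2 = 2·12/2 = 12 kN
  M_A = wL²/12 = 2·12²/12 = 24 kN·m
  R_B = wL/2 = 2·12/2 = 12 kN
  M_B = -wL²/12 = -2·12²/12 = -24 kN·m
Load 2 — point force P=9 kN at a=4 m (b=L-a=8):
  R_A = Pb²(3a+b)/L³ = 9·8²·(3·4+8)/12³ = 20/3 kN
  M_A = Pab²/L² = 9·4·8²/12² = 16 kN·m
  R_B = Pa²(a+3b)/L³ = 9·4²·(4+3·8)/12³ = 7/3 kN
  M_B = -Pa²b/L² = -9·4²·8/12² = -8 kN·m
Load 3 — applied couple M₀=3 kN·m at a=36/5 m (b=L-a=24/5):
  R_A = 6M₀ab/L³ = 6·3·(36/5)·(24/5)/12³ = 9/25 kN
  M_A = M₀b(2a-b)/L² = 3·(24/5)·(2·(36/5)-(24/5))/12² = 24/25 kN·m
  R_B = -6M₀ab/L³ = -6·3·(36/5)·(24/5)/12³ = -9/25 kN
  M_B = M₀a(2b-a)/L² = 3·(36/5)·(2·(24/5)-(36/5))/12² = 9/25 kN·m
Load 4 — applied couple M₀=15 kN·m at a=24/5 m (b=L-a=36/5):
  R_A = 6M₀ab/L³ = 6·15·(24/5)·(36/5)/12³ = 9/5 kN
  M_A = M₀b(2a-b)/L² = 15·(36/5)·(2·(24/5)-(36/5))/12² = 9/5 kN·m
  R_B = -6M₀ab/L³ = -6·15·(24/5)·(36/5)/12³ = -9/5 kN
  M_B = M₀a(2b-a)/L² = 15·(24/5)·(2·(36/5)-(24/5))/12² = 24/5 kN·m
Superposition: R_A = 1562/75 kN, M_A = 1069/25 kN·m, R_B = 913/75 kN, M_B = -671/25 kN·m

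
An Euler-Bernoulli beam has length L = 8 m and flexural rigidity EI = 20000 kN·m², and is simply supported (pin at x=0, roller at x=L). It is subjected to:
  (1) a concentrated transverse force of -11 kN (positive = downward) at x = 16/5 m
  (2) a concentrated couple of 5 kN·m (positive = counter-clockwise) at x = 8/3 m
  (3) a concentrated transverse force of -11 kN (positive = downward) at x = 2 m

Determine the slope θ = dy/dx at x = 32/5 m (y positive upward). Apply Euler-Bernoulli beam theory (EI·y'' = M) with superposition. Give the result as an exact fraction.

θ(32/5) = -138187/45000000 rad

Load 1 — point force P=-11 kN at a=16/5 m (b=L-a=24/5):
  θ_1 = -Pa(2L²-6Lx+3x²+a²)/(6LEI)  [x>a] = -(-11)·(16/5)·(2·8²-6·8·(32/5)+3·(32/5)²+(16/5)²)/(6·8·20000) = -132/78125 rad
Load 2 — applied couple M₀=5 kN·m at a=8/3 m (b=L-a=16/3):
  θ_2 = (M₀x²/(2L)-M₀(x-a)+C₁)/EI  [x>a] with C₁=M₀(3b²-L²)/(6L)=20/9 = (5·(32/5)²/(2·8)-5·((32/5)-(8/3))+(20/9))/20000 = -41/225000 rad
Load 3 — point force P=-11 kN at a=2 m (b=L-a=6):
  θ_3 = -Pa(2L²-6Lx+3x²+a²)/(6LEI)  [x>a] = -(-11)·2·(2·8²-6·8·(32/5)+3·(32/5)²+2²)/(6·8·20000) = -1199/1000000 rad
Superposition: θ = Σ θ_i = -138187/45000000 rad ≈ -0.003071 rad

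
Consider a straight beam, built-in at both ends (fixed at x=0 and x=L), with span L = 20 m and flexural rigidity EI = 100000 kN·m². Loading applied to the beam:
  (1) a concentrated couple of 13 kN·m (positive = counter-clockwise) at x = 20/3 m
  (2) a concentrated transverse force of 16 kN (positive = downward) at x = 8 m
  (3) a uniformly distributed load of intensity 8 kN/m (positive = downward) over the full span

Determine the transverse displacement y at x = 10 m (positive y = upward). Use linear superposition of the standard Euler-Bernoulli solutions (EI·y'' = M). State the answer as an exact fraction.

y(10) = -17363/450000 m

Load 1 — applied couple M₀=13 kN·m at a=20/3 m (b=L-a=40/3):
  y_1 = (R_Ax³/6 - M_Ax²/2 - M₀(x-a)²/2)/EI  [x>a] with R_A=13/15, M_A=0 = ((13/15)·10³/6 - 0·10²/2 - 13·(10-(20/3))²/2)/100000 = 13/18000 m
Load 2 — point force P=16 kN at a=8 m (b=L-a=12):
  y_2 = -Pa²(L-x)²(3bL-(3b+a)(L-x))/(6L³EI)  [x>a] = -16·8²·(20-10)²·(3·12·20-(3·12+8)·(20-10))/(6·20³·100000) = -56/9375 m
Load 3 — uniform load w=8 kN/m over full span:
  y_3 = -wx²(L-x)²/(24EI) = -8·10²·(20-10)²/(24·100000) = -1/30 m
Superposition: y = Σ y_i = -17363/450000 m ≈ -0.038584 m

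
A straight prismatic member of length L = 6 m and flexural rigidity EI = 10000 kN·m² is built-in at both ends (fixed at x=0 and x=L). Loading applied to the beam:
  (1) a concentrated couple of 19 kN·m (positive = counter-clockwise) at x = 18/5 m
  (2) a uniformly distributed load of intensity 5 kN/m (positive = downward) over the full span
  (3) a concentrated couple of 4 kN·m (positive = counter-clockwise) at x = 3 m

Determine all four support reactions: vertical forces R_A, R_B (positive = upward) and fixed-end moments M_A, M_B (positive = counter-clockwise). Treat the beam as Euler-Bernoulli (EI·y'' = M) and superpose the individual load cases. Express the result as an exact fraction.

Load 1 — applied couple M₀=19 kN·m at a=18/5 m (b=L-a=12/5):
  R_A = 6M₀ab/L³ = 6·19·(18/5)·(12/5)/6³ = 114/25 kN
  M_A = M₀b(2a-b)/L² = 19·(12/5)·(2·(18/5)-(12/5))/6² = 152/25 kN·m
  R_B = -6M₀ab/L³ = -6·19·(18/5)·(12/5)/6³ = -114/25 kN
  M_B = M₀a(2b-a)/L² = 19·(18/5)·(2·(12/5)-(18/5))/6² = 57/25 kN·m
Load 2 — uniform load w=5 kN/m over full span:
  R_A = wL/2 = 5·6/2 = 15 kN
  M_A = wL²/12 = 5·6²/12 = 15 kN·m
  R_B = wL/2 = 5·6/2 = 15 kN
  M_B = -wL²/12 = -5·6²/12 = -15 kN·m
Load 3 — applied couple M₀=4 kN·m at a=3 m (b=L-a=3):
  R_A = 6M₀ab/L³ = 6·4·3·3/6³ = 1 kN
  M_A = M₀b(2a-b)/L² = 4·3·(2·3-3)/6² = 1 kN·m
  R_B = -6M₀ab/L³ = -6·4·3·3/6³ = -1 kN
  M_B = M₀a(2b-a)/L² = 4·3·(2·3-3)/6² = 1 kN·m
Superposition: R_A = 514/25 kN, M_A = 552/25 kN·m, R_B = 236/25 kN, M_B = -293/25 kN·m

R_A = 514/25 kN, M_A = 552/25 kN·m, R_B = 236/25 kN, M_B = -293/25 kN·m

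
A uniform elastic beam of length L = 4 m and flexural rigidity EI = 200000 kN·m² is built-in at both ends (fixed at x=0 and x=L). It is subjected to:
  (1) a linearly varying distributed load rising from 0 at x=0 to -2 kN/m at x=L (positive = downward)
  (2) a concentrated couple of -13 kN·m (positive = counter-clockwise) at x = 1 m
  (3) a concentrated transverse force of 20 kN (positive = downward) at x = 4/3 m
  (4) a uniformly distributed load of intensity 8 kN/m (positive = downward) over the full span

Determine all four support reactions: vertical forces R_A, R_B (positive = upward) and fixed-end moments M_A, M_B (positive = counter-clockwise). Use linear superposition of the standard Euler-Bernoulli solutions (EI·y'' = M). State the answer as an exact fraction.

R_A = 112141/4320 kN, M_A = 51601/2160 kN·m, R_B = 95219/4320 kN, M_B = -41159/2160 kN·m

Load 1 — triangular load w₀=-2 kN/m (0→w₀ over full span):
  R_A = 3w₀L/20 = 3·(-2)·4/20 = -6/5 kN
  M_A = w₀L²/30 = (-2)·4²/30 = -16/15 kN·m
  R_B = 7w₀L/20 = 7·(-2)·4/20 = -14/5 kN
  M_B = -w₀L²/20 = -(-2)·4²/20 = 8/5 kN·m
Load 2 — applied couple M₀=-13 kN·m at a=1 m (b=L-a=3):
  R_A = 6M₀ab/L³ = 6·(-13)·1·3/4³ = -117/32 kN
  M_A = M₀b(2a-b)/L² = (-13)·3·(2·1-3)/4² = 39/16 kN·m
  R_B = -6M₀ab/L³ = -6·(-13)·1·3/4³ = 117/32 kN
  M_B = M₀a(2b-a)/L² = (-13)·1·(2·3-1)/4² = -65/16 kN·m
Load 3 — point force P=20 kN at a=4/3 m (b=L-a=8/3):
  R_A = Pb²(3a+b)/L³ = 20·(8/3)²·(3·(4/3)+(8/3))/4³ = 400/27 kN
  M_A = Pab²/L² = 20·(4/3)·(8/3)²/4² = 320/27 kN·m
  R_B = Pa²(a+3b)/L³ = 20·(4/3)²·((4/3)+3·(8/3))/4³ = 140/27 kN
  M_B = -Pa²b/L² = -20·(4/3)²·(8/3)/4² = -160/27 kN·m
Load 4 — uniform load w=8 kN/m over full span:
  R_A = wL/2 = 8·4/2 = 16 kN
  M_A = wL²/12 = 8·4²/12 = 32/3 kN·m
  R_B = wL/2 = 8·4/2 = 16 kN
  M_B = -wL²/12 = -8·4²/12 = -32/3 kN·m
Superposition: R_A = 112141/4320 kN, M_A = 51601/2160 kN·m, R_B = 95219/4320 kN, M_B = -41159/2160 kN·m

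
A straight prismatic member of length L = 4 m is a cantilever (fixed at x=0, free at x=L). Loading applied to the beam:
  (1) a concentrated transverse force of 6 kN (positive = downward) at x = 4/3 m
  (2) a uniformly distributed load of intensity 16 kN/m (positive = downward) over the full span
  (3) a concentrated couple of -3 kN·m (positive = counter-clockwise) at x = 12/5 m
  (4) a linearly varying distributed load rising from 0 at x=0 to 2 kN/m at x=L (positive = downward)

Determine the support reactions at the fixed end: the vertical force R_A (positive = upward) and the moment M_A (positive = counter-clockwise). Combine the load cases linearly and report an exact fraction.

Load 1 — point force P=6 kN at a=4/3 m (b=L-a=8/3):
  R_A = P = 6 kN
  M_A = Pa = 6·(4/3) = 8 kN·m
Load 2 — uniform load w=16 kN/m over full span:
  R_A = wL = 16·4 = 64 kN
  M_A = wL²/2 = 16·4²/2 = 128 kN·m
Load 3 — applied couple M₀=-3 kN·m at a=12/5 m (b=L-a=8/5):
  R_A = 0 kN
  M_A = -M₀ = -(-3) = 3 kN·m
Load 4 — triangular load w₀=2 kN/m (0→w₀ over full span):
  R_A = w₀L/2 = 2·4/2 = 4 kN
  M_A = w₀L²/3 = 2·4²/3 = 32/3 kN·m
Superposition: R_A = 74 kN, M_A = 449/3 kN·m

R_A = 74 kN, M_A = 449/3 kN·m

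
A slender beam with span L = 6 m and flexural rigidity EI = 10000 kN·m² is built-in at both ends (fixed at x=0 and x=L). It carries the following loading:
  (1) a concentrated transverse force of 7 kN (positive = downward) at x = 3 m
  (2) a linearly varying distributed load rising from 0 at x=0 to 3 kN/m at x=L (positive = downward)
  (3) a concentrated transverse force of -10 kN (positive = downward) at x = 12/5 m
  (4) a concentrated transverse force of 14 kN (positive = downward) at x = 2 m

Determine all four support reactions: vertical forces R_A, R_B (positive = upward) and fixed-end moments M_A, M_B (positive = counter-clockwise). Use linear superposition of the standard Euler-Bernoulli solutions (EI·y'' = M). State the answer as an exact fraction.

Load 1 — point force P=7 kN at a=3 m (b=L-a=3):
  R_A = Pb²(3a+b)/L³ = 7·3²·(3·3+3)/6³ = 7/2 kN
  M_A = Pab²/L² = 7·3·3²/6² = 21/4 kN·m
  R_B = Pa²(a+3b)/L³ = 7·3²·(3+3·3)/6³ = 7/2 kN
  M_B = -Pa²b/L² = -7·3²·3/6² = -21/4 kN·m
Load 2 — triangular load w₀=3 kN/m (0→w₀ over full span):
  R_A = 3w₀L/20 = 3·3·6/20 = 27/10 kN
  M_A = w₀L²/30 = 3·6²/30 = 18/5 kN·m
  R_B = 7w₀L/20 = 7·3·6/20 = 63/10 kN
  M_B = -w₀L²/20 = -3·6²/20 = -27/5 kN·m
Load 3 — point force P=-10 kN at a=12/5 m (b=L-a=18/5):
  R_A = Pb²(3a+b)/L³ = (-10)·(18/5)²·(3·(12/5)+(18/5))/6³ = -162/25 kN
  M_A = Pab²/L² = (-10)·(12/5)·(18/5)²/6² = -216/25 kN·m
  R_B = Pa²(a+3b)/L³ = (-10)·(12/5)²·((12/5)+3·(18/5))/6³ = -88/25 kN
  M_B = -Pa²b/L² = -(-10)·(12/5)²·(18/5)/6² = 144/25 kN·m
Load 4 — point force P=14 kN at a=2 m (b=L-a=4):
  R_A = Pb²(3a+b)/L³ = 14·4²·(3·2+4)/6³ = 280/27 kN
  M_A = Pab²/L² = 14·2·4²/6² = 112/9 kN·m
  R_B = Pa²(a+3b)/L³ = 14·2²·(2+3·4)/6³ = 98/27 kN
  M_B = -Pa²b/L² = -14·2²·4/6² = -56/9 kN·m
Superposition: R_A = 6811/675 kN, M_A = 11389/900 kN·m, R_B = 6689/675 kN, M_B = -10001/900 kN·m

R_A = 6811/675 kN, M_A = 11389/900 kN·m, R_B = 6689/675 kN, M_B = -10001/900 kN·m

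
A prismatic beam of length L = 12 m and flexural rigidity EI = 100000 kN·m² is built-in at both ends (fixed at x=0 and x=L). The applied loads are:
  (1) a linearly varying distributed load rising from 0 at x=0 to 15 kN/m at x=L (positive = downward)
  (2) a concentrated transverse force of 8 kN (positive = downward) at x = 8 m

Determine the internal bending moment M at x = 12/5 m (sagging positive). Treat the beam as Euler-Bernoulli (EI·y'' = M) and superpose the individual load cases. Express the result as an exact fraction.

M(12/5) = -916/75 kN·m

Load 1 — triangular load w₀=15 kN/m (0→w₀ over full span):
  M_1 = 3w₀Lx/20 - w₀L²/30 - w₀x³/(6L) = 3·15·12·(12/5)/20 - 15·12²/30 - 15·(12/5)³/(6·12) = -252/25 kN·m
Load 2 — point force P=8 kN at a=8 m (b=L-a=4):
  M_2 = Pb²(3a+b)x/L³ - Pab²/L²  [x≤a] = 8·4²·(3·8+4)·(12/5)/12³ - 8·8·4²/12² = -32/15 kN·m
Superposition: M = Σ M_i = -916/75 kN·m ≈ -12.213333 kN·m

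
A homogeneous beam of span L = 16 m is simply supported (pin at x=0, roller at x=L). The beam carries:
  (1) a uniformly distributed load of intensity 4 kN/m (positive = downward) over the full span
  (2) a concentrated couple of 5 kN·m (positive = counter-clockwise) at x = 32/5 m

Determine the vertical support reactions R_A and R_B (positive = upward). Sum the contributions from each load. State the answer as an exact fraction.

Load 1 — uniform load w=4 kN/m over full span:
  R_A = wL/2 = 4·16/2 = 32 kN
  R_B = wL/2 = 4·16/2 = 32 kN
Load 2 — applied couple M₀=5 kN·m at a=32/5 m (b=L-a=48/5):
  R_A = M₀/L = 5/16 kN
  R_B = -M₀/L = -5/16 kN
Superposition: R_A = 517/16 kN, R_B = 507/16 kN

R_A = 517/16 kN, R_B = 507/16 kN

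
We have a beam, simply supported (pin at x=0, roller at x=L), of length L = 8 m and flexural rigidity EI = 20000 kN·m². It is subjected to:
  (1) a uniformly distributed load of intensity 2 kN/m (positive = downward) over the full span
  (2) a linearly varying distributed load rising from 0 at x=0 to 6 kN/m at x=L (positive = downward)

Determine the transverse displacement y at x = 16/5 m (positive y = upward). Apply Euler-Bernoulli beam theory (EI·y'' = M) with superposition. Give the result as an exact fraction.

y(16/5) = -122624/9765625 m

Load 1 — uniform load w=2 kN/m over full span:
  y_1 = -wx(L³-2Lx²+x³)/(24EI) = -2·(16/5)·(8³-2·8·(16/5)²+(16/5)³)/(24·20000) = -1984/390625 m
Load 2 — triangular load w₀=6 kN/m (0→w₀ over full span):
  y_2 = -w₀x(7L⁴-10L²x²+3x⁴)/(360LEI) = -6·(16/5)·(7·8⁴-10·8²·(16/5)²+3·(16/5)⁴)/(360·8·20000) = -73024/9765625 m
Superposition: y = Σ y_i = -122624/9765625 m ≈ -0.012557 m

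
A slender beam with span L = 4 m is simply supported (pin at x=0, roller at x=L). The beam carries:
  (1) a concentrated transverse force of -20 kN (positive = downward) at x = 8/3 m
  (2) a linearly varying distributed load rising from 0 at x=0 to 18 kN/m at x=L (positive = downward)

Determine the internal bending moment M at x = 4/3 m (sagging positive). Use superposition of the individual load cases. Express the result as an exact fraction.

M(4/3) = 16/3 kN·m

Load 1 — point force P=-20 kN at a=8/3 m (b=L-a=4/3):
  M_1 = Pbx/L  [x≤a] = (-20)·(4/3)·(4/3)/4 = -80/9 kN·m
Load 2 — triangular load w₀=18 kN/m (0→w₀ over full span):
  M_2 = w₀Lx/6 - w₀x³/(6L) = 18·4·(4/3)/6 - 18·(4/3)³/(6·4) = 128/9 kN·m
Superposition: M = Σ M_i = 16/3 kN·m ≈ 5.333333 kN·m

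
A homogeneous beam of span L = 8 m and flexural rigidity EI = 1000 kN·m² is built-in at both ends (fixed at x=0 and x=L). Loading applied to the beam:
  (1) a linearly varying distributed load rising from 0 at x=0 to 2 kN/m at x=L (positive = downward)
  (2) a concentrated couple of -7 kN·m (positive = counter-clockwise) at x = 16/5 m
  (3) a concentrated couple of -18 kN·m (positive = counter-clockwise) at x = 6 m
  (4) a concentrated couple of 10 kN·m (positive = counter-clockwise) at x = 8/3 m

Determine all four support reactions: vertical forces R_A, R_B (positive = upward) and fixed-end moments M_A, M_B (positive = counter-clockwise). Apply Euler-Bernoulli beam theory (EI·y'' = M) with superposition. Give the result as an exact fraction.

Load 1 — triangular load w₀=2 kN/m (0→w₀ over full span):
  R_A = 3w₀L/20 = 3·2·8/20 = 12/5 kN
  M_A = w₀L²/30 = 2·8²/30 = 64/15 kN·m
  R_B = 7w₀L/20 = 7·2·8/20 = 28/5 kN
  M_B = -w₀L²/20 = -2·8²/20 = -32/5 kN·m
Load 2 — applied couple M₀=-7 kN·m at a=16/5 m (b=L-a=24/5):
  R_A = 6M₀ab/L³ = 6·(-7)·(16/5)·(24/5)/8³ = -63/50 kN
  M_A = M₀b(2a-b)/L² = (-7)·(24/5)·(2·(16/5)-(24/5))/8² = -21/25 kN·m
  R_B = -6M₀ab/L³ = -6·(-7)·(16/5)·(24/5)/8³ = 63/50 kN
  M_B = M₀a(2b-a)/L² = (-7)·(16/5)·(2·(24/5)-(16/5))/8² = -56/25 kN·m
Load 3 — applied couple M₀=-18 kN·m at a=6 m (b=L-a=2):
  R_A = 6M₀ab/L³ = 6·(-18)·6·2/8³ = -81/32 kN
  M_A = M₀b(2a-b)/L² = (-18)·2·(2·6-2)/8² = -45/8 kN·m
  R_B = -6M₀ab/L³ = -6·(-18)·6·2/8³ = 81/32 kN
  M_B = M₀a(2b-a)/L² = (-18)·6·(2·2-6)/8² = 27/8 kN·m
Load 4 — applied couple M₀=10 kN·m at a=8/3 m (b=L-a=16/3):
  R_A = 6M₀ab/L³ = 6·10·(8/3)·(16/3)/8³ = 5/3 kN
  M_A = M₀b(2a-b)/L² = 10·(16/3)·(2·(8/3)-(16/3))/8² = 0 kN·m
  R_B = -6M₀ab/L³ = -6·10·(8/3)·(16/3)/8³ = -5/3 kN
  M_B = M₀a(2b-a)/L² = 10·(8/3)·(2·(16/3)-(8/3))/8² = 10/3 kN·m
Superposition: R_A = 661/2400 kN, M_A = -1319/600 kN·m, R_B = 18539/2400 kN, M_B = -1159/600 kN·m

R_A = 661/2400 kN, M_A = -1319/600 kN·m, R_B = 18539/2400 kN, M_B = -1159/600 kN·m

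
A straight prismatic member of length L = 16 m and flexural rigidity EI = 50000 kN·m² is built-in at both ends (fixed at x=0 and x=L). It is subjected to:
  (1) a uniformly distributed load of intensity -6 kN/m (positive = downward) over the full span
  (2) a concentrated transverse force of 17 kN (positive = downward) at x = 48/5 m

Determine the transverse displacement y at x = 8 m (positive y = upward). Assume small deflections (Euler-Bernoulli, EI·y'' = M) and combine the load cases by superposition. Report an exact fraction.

Load 1 — uniform load w=-6 kN/m over full span:
  y_1 = -wx²(L-x)²/(24EI) = -(-6)·8²·(16-8)²/(24·50000) = 64/3125 m
Load 2 — point force P=17 kN at a=48/5 m (b=L-a=32/5):
  y_2 = -Pb²x²(3aL-(3a+b)x)/(6L³EI)  [x≤a] = -17·(32/5)²·8²·(3·(48/5)·16-(3·(48/5)+(32/5))·8)/(6·16³·50000) = -7616/1171875 m
Superposition: y = Σ y_i = 16384/1171875 m ≈ 0.013981 m

y(8) = 16384/1171875 m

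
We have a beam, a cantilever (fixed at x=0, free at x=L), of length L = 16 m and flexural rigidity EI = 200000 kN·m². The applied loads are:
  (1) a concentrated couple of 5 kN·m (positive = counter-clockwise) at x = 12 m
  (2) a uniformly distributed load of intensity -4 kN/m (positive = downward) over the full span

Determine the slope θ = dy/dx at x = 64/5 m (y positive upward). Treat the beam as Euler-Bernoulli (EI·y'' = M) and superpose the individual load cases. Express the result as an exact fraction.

θ(64/5) = 259577/18750000 rad

Load 1 — applied couple M₀=5 kN·m at a=12 m (b=L-a=4):
  θ_1 = M₀a/EI  [x>a] = 5·12/200000 = 3/10000 rad
Load 2 — uniform load w=-4 kN/m over full span:
  θ_2 = -wx(x²-3Lx+3L²)/(6EI) = -(-4)·(64/5)·((64/5)²-3·16·(64/5)+3·16²)/(6·200000) = 15872/1171875 rad
Superposition: θ = Σ θ_i = 259577/18750000 rad ≈ 0.013844 rad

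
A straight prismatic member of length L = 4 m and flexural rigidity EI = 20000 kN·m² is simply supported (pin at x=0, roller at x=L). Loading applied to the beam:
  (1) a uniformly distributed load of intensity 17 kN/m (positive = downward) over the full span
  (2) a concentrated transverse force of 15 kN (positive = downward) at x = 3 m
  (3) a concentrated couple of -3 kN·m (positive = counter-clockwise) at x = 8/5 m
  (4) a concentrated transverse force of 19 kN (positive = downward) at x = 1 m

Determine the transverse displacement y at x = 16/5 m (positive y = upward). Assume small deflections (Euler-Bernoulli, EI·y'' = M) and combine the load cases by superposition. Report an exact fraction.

Load 1 — uniform load w=17 kN/m over full span:
  y_1 = -wx(L³-2Lx²+x³)/(24EI) = -17·(16/5)·(4³-2·4·(16/5)²+(16/5)³)/(24·20000) = -1972/1171875 m
Load 2 — point force P=15 kN at a=3 m (b=L-a=1):
  y_2 = -Pa(L-x)(2Lx-a²-x²)/(6LEI)  [x>a] = -15·3·(4-(16/5))·(2·4·(16/5)-3²-(16/5)²)/(6·4·20000) = -477/1000000 m
Load 3 — applied couple M₀=-3 kN·m at a=8/5 m (b=L-a=12/5):
  y_3 = (M₀x³/(6L)-M₀(x-a)²/2+C₁x)/EI  [x>a] with C₁=M₀(3b²-L²)/(6L)=-4/25 = ((-3)·(16/5)³/(6·4)-(-3)·((16/5)-(8/5))²/2+(-4/25)·(16/5))/20000 = -3/78125 m
Load 4 — point force P=19 kN at a=1 m (b=L-a=3):
  y_4 = -Pa(L-x)(2Lx-a²-x²)/(6LEI)  [x>a] = -19·1·(4-(16/5))·(2·4·(16/5)-1²-(16/5)²)/(6·4·20000) = -6821/15000000 m
Superposition: y = Σ y_i = -24871/9375000 m ≈ -0.002653 m

y(16/5) = -24871/9375000 m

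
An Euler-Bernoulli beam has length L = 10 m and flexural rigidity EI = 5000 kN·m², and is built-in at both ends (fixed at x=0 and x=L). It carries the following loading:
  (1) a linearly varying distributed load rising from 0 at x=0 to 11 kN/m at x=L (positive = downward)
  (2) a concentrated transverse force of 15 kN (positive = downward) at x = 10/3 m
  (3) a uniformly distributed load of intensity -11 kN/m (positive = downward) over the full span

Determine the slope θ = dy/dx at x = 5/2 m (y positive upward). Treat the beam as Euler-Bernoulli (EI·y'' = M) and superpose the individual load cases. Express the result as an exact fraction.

Load 1 — triangular load w₀=11 kN/m (0→w₀ over full span):
  θ_1 = -w₀(2x(L-x)(L-2x)(x+2L)+x²(L-x)²)/(120LEI) = -11·(2·(5/2)·(10-(5/2))·(10-2·(5/2))·((5/2)+2·10)+(5/2)²·(10-(5/2))²)/(120·10·5000) = -429/51200 rad
Load 2 — point force P=15 kN at a=10/3 m (b=L-a=20/3):
  θ_2 = -Pb²x(2aL-(3a+b)x)/(2L³EI)  [x≤a] = -15·(20/3)²·(5/2)·(2·(10/3)·10-(3·(10/3)+(20/3))·(5/2))/(2·10³·5000) = -1/240 rad
Load 3 — uniform load w=-11 kN/m over full span:
  θ_3 = -wx(L-x)(L-2x)/(12EI) = -(-11)·(5/2)·(10-(5/2))·(10-2·(5/2))/(12·5000) = 11/640 rad
Superposition: θ = Σ θ_i = 713/153600 rad ≈ 0.004642 rad

θ(5/2) = 713/153600 rad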